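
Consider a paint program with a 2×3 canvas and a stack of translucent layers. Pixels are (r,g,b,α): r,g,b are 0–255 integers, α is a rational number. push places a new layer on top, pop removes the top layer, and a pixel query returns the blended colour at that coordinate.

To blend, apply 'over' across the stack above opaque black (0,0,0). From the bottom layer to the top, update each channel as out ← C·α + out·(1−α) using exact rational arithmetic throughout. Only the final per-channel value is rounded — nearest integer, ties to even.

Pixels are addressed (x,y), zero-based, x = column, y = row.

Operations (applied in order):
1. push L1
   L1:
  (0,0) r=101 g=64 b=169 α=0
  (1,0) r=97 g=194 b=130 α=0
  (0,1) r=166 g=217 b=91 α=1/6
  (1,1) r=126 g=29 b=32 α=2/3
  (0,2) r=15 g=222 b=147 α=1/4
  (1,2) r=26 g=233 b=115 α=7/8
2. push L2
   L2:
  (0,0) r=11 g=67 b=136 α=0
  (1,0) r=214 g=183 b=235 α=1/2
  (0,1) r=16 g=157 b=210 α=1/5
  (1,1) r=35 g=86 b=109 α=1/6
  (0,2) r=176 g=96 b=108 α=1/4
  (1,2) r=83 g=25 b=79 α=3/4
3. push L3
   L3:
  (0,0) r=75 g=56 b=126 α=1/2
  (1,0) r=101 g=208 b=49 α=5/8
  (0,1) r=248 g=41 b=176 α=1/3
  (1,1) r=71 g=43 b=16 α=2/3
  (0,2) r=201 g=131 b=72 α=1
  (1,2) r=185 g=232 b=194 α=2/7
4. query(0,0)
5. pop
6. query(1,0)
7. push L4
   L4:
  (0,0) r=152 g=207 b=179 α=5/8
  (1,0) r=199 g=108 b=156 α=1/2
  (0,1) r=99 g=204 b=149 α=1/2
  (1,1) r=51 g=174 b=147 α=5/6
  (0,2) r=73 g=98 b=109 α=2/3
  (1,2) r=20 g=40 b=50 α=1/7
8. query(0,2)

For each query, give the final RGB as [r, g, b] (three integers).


at x=0,y=0 over L1,L2,L3:
+L1 (α=0) → [0, 0, 0]
+L2 (α=0) → [0, 0, 0]
+L3 (α=1/2) → [75/2, 28, 63]
rounded: [38, 28, 63]

query (1,0) [L1,L2] — begin 0,0,0
L1 α=0: [0, 0, 0]
L2 α=1/2: [107, 183/2, 235/2]
rounded: [107, 92, 118]

query (0,2) [L1,L2,L4] — begin 0,0,0
L1 α=1/4: [15/4, 111/2, 147/4]
L2 α=1/4: [749/16, 525/8, 873/16]
L4 α=2/3: [3085/48, 2093/24, 4361/48]
rounded: [64, 87, 91]


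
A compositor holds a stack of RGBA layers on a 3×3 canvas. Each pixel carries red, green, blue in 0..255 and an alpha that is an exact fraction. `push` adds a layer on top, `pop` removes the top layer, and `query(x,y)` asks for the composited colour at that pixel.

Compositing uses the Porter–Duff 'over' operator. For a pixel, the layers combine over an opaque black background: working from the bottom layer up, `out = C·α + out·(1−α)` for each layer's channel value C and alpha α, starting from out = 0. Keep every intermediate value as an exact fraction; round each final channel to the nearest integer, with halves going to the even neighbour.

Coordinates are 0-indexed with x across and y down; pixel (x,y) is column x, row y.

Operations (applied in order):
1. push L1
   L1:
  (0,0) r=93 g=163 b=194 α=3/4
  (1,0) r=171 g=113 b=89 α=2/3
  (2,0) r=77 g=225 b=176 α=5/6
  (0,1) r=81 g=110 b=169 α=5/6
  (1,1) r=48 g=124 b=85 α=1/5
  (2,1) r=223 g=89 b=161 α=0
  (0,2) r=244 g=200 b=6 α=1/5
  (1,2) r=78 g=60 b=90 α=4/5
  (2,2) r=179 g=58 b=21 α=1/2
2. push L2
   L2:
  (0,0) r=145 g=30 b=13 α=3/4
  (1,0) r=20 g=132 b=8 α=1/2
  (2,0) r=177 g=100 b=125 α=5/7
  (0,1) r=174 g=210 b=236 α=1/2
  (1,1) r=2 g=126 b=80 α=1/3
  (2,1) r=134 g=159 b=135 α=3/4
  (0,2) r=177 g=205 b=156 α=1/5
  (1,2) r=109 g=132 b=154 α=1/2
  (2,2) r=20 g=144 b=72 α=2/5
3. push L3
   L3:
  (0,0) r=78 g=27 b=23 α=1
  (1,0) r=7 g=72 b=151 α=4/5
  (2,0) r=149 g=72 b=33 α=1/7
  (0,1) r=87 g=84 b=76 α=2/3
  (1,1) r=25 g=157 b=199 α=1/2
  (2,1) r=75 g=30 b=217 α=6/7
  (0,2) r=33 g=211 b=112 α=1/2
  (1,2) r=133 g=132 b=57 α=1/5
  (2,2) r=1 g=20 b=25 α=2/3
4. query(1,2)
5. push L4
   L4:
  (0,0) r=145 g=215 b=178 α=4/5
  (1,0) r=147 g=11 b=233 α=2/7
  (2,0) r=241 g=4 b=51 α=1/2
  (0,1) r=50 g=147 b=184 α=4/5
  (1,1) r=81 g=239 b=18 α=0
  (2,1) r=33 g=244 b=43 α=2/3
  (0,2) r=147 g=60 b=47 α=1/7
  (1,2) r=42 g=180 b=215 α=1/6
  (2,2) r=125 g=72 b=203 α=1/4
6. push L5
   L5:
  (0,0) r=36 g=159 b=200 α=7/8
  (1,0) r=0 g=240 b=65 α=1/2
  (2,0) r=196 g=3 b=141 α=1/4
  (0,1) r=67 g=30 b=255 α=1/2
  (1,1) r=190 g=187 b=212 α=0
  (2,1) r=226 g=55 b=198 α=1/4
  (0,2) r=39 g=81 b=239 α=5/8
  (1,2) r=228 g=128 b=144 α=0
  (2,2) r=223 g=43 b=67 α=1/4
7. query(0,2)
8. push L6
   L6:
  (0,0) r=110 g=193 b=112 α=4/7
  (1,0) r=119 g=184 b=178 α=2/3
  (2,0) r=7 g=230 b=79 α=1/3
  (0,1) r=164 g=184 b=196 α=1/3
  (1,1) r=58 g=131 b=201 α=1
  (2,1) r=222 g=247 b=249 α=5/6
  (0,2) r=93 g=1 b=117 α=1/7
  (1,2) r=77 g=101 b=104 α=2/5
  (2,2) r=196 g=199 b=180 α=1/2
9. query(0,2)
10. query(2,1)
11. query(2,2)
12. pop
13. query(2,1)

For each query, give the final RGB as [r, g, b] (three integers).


(1,2) stack=L1,L2,L3; from [0,0,0]:
L1 α=4/5: [312/5, 48, 72]
L2 α=1/2: [857/10, 90, 113]
L3 α=1/5: [2379/25, 492/5, 509/5]
→ [95, 98, 102]

query (0,2) [L1,L2,L3,L4,L5] — begin 0,0,0
L1 α=1/5: [244/5, 40, 6/5]
L2 α=1/5: [1861/25, 73, 804/25]
L3 α=1/2: [1343/25, 142, 1802/25]
L4 α=1/7: [11733/175, 912/7, 11987/175]
L5 α=5/8: [17331/350, 5571/56, 122543/700]
= [50, 99, 175]

query (0,2) [L1,L2,L3,L4,L5,L6] — begin 0,0,0
+L1 (α=1/5) → [244/5, 40, 6/5]
+L2 (α=1/5) → [1861/25, 73, 804/25]
+L3 (α=1/2) → [1343/25, 142, 1802/25]
+L4 (α=1/7) → [11733/175, 912/7, 11987/175]
+L5 (α=5/8) → [17331/350, 5571/56, 122543/700]
+L6 (α=1/7) → [68268/1225, 16741/196, 408579/2450]
= [56, 85, 167]

query (2,1) [L1,L2,L3,L4,L5,L6] — begin 0,0,0
after L1 α=0: [0, 0, 0]
after L2 α=3/4: [201/2, 477/4, 405/4]
after L3 α=6/7: [1101/14, 171/4, 5613/28]
after L4 α=2/3: [675/14, 2123/12, 8021/84]
after L5 α=1/4: [5189/56, 2343/16, 13565/112]
after L6 α=5/6: [67349/336, 22103/96, 153005/672]
→ [200, 230, 228]

(2,2) stack=L1,L2,L3,L4,L5,L6; from [0,0,0]:
L1 α=1/2: [179/2, 29, 21/2]
L2 α=2/5: [617/10, 75, 351/10]
L3 α=2/3: [637/30, 115/3, 851/30]
L4 α=1/4: [1887/40, 187/4, 2881/40]
L5 α=1/4: [14581/160, 733/16, 11323/160]
L6 α=1/2: [45941/320, 3917/32, 40123/320]
→ [144, 122, 125]

query (2,1) [L1,L2,L3,L4,L5] — begin 0,0,0
+L1 (α=0) → [0, 0, 0]
+L2 (α=3/4) → [201/2, 477/4, 405/4]
+L3 (α=6/7) → [1101/14, 171/4, 5613/28]
+L4 (α=2/3) → [675/14, 2123/12, 8021/84]
+L5 (α=1/4) → [5189/56, 2343/16, 13565/112]
rounded: [93, 146, 121]


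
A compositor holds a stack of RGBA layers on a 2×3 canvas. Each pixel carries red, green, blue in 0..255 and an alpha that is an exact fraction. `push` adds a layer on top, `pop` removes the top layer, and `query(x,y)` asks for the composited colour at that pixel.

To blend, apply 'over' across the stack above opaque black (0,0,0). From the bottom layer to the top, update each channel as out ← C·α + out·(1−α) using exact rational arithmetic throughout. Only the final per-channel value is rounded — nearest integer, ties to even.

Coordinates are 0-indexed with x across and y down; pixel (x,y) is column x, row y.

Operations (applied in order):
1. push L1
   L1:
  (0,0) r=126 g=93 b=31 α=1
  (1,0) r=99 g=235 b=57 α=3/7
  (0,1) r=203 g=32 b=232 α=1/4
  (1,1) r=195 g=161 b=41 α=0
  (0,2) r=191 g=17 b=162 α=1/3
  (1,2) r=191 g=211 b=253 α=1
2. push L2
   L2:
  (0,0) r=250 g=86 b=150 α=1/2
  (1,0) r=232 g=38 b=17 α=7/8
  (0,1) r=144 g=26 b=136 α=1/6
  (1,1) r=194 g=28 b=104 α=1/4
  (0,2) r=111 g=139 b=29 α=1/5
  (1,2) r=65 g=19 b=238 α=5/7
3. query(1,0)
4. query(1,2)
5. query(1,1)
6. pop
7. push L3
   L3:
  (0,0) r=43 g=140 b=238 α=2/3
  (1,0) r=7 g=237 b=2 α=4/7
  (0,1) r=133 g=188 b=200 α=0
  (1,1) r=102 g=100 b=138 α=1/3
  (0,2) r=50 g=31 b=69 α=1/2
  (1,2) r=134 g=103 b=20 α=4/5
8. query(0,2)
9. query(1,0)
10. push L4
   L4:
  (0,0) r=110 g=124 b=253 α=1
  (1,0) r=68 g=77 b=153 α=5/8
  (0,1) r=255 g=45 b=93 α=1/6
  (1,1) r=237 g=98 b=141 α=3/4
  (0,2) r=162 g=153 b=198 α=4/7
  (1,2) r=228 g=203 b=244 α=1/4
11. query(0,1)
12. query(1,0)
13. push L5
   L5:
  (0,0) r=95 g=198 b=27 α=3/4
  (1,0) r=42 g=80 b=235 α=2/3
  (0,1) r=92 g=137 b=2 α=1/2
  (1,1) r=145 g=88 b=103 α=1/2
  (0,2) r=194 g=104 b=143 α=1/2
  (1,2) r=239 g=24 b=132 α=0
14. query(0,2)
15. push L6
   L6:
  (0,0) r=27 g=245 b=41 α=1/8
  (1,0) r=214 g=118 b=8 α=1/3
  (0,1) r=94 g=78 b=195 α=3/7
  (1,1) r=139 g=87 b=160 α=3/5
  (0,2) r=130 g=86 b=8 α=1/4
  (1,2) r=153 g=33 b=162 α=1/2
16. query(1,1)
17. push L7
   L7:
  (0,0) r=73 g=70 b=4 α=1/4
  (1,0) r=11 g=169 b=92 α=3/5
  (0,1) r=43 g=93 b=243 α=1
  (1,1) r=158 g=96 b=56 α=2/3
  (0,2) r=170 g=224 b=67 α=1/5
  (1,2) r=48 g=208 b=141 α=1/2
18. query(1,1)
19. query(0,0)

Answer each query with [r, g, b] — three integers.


query (1,0) [L1,L2] — begin 0,0,0
after L1 α=3/7: [297/7, 705/7, 171/7]
after L2 α=7/8: [11665/56, 2567/56, 251/14]
= [208, 46, 18]

at x=1,y=2 over L1,L2:
+L1 (α=1) → [191, 211, 253]
+L2 (α=5/7) → [101, 517/7, 1696/7]
rounded: [101, 74, 242]

(1,1) stack=L1,L2; from [0,0,0]:
+L1 (α=0) → [0, 0, 0]
+L2 (α=1/4) → [97/2, 7, 26]
→ [48, 7, 26]

at x=0,y=2 over L1,L3:
+L1 (α=1/3) → [191/3, 17/3, 54]
+L3 (α=1/2) → [341/6, 55/3, 123/2]
→ [57, 18, 62]

(1,0) stack=L1,L3; from [0,0,0]:
L1 α=3/7: [297/7, 705/7, 171/7]
L3 α=4/7: [1087/49, 8751/49, 569/49]
= [22, 179, 12]

query (0,1) [L1,L3,L4] — begin 0,0,0
after L1 α=1/4: [203/4, 8, 58]
after L3 α=0: [203/4, 8, 58]
after L4 α=1/6: [2035/24, 85/6, 383/6]
= [85, 14, 64]

(1,0) stack=L1,L3,L4; from [0,0,0]:
after L1 α=3/7: [297/7, 705/7, 171/7]
after L3 α=4/7: [1087/49, 8751/49, 569/49]
after L4 α=5/8: [19921/392, 22559/196, 4899/49]
= [51, 115, 100]

query (0,2) [L1,L3,L4,L5] — begin 0,0,0
after L1 α=1/3: [191/3, 17/3, 54]
after L3 α=1/2: [341/6, 55/3, 123/2]
after L4 α=4/7: [1637/14, 667/7, 279/2]
after L5 α=1/2: [4353/28, 1395/14, 565/4]
rounded: [155, 100, 141]

at x=1,y=1 over L1,L3,L4,L5,L6:
after L1 α=0: [0, 0, 0]
after L3 α=1/3: [34, 100/3, 46]
after L4 α=3/4: [745/4, 491/6, 469/4]
after L5 α=1/2: [1325/8, 1019/12, 881/8]
after L6 α=3/5: [2993/20, 517/6, 2801/20]
→ [150, 86, 140]

(1,1) stack=L1,L3,L4,L5,L6,L7; from [0,0,0]:
L1 α=0: [0, 0, 0]
L3 α=1/3: [34, 100/3, 46]
L4 α=3/4: [745/4, 491/6, 469/4]
L5 α=1/2: [1325/8, 1019/12, 881/8]
L6 α=3/5: [2993/20, 517/6, 2801/20]
L7 α=2/3: [9313/60, 1669/18, 5041/60]
rounded: [155, 93, 84]

at x=0,y=0 over L1,L3,L4,L5,L6,L7:
after L1 α=1: [126, 93, 31]
after L3 α=2/3: [212/3, 373/3, 169]
after L4 α=1: [110, 124, 253]
after L5 α=3/4: [395/4, 359/2, 167/2]
after L6 α=1/8: [2873/32, 3003/16, 1251/16]
after L7 α=1/4: [10955/128, 10129/64, 3817/64]
→ [86, 158, 60]


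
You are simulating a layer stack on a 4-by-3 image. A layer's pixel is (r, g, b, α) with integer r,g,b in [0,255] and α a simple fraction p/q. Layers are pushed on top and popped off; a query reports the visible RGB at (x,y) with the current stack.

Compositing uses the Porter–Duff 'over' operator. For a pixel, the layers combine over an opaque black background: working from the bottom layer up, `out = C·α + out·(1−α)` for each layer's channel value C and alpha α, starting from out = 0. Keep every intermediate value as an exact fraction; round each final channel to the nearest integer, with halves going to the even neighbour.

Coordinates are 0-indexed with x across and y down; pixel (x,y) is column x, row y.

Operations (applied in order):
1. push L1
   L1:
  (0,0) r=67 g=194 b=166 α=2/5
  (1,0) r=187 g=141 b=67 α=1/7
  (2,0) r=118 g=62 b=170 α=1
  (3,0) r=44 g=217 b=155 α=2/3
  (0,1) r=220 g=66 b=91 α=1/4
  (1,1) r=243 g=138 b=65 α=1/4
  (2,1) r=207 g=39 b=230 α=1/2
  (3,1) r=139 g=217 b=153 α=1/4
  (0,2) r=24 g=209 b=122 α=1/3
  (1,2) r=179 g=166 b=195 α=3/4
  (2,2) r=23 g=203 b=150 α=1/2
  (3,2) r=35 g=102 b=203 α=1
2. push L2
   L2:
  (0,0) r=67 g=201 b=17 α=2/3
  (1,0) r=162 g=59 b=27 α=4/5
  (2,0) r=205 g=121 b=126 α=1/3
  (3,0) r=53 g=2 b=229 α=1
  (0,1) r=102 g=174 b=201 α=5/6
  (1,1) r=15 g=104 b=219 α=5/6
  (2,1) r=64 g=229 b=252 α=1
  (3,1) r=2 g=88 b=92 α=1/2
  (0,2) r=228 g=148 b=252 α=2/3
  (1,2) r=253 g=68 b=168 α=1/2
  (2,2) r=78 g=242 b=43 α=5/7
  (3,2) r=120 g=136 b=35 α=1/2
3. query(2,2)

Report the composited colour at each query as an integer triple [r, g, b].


query (2,2) [L1,L2] — begin 0,0,0
+L1 (α=1/2) → [23/2, 203/2, 75]
+L2 (α=5/7) → [59, 1413/7, 365/7]
= [59, 202, 52]


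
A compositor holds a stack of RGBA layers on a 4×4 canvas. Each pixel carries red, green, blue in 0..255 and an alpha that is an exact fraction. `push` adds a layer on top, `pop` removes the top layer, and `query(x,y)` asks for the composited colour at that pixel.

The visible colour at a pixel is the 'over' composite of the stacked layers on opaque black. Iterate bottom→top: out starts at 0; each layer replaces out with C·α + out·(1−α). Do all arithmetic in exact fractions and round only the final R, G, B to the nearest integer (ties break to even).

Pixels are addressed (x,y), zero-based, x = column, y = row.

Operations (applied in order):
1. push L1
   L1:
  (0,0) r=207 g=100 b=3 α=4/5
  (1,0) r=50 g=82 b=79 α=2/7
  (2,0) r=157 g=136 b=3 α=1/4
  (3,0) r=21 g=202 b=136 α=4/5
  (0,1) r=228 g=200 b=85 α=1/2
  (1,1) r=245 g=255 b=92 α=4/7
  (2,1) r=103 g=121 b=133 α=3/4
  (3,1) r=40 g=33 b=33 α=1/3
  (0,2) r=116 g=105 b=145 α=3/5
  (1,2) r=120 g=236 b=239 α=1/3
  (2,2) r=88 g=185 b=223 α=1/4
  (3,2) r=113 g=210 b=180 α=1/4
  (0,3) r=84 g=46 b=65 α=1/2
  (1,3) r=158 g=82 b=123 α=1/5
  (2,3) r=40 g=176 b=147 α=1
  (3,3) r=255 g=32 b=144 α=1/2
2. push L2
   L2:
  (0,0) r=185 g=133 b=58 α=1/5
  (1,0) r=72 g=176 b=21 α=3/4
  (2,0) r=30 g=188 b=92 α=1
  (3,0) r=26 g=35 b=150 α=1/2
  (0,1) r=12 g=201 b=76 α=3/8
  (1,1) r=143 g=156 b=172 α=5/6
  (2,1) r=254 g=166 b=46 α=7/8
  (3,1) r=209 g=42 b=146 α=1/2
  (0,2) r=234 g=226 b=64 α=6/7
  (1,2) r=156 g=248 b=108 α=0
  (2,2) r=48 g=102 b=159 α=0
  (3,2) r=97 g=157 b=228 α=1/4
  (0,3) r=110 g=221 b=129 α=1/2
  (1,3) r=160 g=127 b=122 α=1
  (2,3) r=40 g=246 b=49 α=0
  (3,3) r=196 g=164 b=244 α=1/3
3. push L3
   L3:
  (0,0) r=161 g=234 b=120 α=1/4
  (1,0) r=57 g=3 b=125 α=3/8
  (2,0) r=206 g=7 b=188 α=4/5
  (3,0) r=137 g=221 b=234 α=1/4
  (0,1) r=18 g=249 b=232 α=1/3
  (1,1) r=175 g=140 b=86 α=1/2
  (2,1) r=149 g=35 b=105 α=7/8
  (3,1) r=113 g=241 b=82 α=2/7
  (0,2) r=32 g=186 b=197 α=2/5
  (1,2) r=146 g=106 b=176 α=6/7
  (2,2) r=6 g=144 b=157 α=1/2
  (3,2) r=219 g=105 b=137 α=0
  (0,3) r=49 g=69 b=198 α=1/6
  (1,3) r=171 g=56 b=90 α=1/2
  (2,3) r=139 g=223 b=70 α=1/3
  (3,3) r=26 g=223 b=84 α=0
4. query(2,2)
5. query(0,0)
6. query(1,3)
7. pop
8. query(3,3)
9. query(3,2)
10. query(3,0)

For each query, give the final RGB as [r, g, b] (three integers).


query (2,2) [L1,L2,L3] — begin 0,0,0
L1 α=1/4: [22, 185/4, 223/4]
L2 α=0: [22, 185/4, 223/4]
L3 α=1/2: [14, 761/8, 851/8]
= [14, 95, 106]

(0,0) stack=L1,L2,L3; from [0,0,0]:
+L1 (α=4/5) → [828/5, 80, 12/5]
+L2 (α=1/5) → [4237/25, 453/5, 338/25]
+L3 (α=1/4) → [4184/25, 2529/20, 2007/50]
→ [167, 126, 40]

at x=1,y=3 over L1,L2,L3:
L1 α=1/5: [158/5, 82/5, 123/5]
L2 α=1: [160, 127, 122]
L3 α=1/2: [331/2, 183/2, 106]
→ [166, 92, 106]

query (3,3) [L1,L2] — begin 0,0,0
L1 α=1/2: [255/2, 16, 72]
L2 α=1/3: [451/3, 196/3, 388/3]
rounded: [150, 65, 129]

query (3,2) [L1,L2] — begin 0,0,0
+L1 (α=1/4) → [113/4, 105/2, 45]
+L2 (α=1/4) → [727/16, 629/8, 363/4]
= [45, 79, 91]

(3,0) stack=L1,L2; from [0,0,0]:
+L1 (α=4/5) → [84/5, 808/5, 544/5]
+L2 (α=1/2) → [107/5, 983/10, 647/5]
rounded: [21, 98, 129]


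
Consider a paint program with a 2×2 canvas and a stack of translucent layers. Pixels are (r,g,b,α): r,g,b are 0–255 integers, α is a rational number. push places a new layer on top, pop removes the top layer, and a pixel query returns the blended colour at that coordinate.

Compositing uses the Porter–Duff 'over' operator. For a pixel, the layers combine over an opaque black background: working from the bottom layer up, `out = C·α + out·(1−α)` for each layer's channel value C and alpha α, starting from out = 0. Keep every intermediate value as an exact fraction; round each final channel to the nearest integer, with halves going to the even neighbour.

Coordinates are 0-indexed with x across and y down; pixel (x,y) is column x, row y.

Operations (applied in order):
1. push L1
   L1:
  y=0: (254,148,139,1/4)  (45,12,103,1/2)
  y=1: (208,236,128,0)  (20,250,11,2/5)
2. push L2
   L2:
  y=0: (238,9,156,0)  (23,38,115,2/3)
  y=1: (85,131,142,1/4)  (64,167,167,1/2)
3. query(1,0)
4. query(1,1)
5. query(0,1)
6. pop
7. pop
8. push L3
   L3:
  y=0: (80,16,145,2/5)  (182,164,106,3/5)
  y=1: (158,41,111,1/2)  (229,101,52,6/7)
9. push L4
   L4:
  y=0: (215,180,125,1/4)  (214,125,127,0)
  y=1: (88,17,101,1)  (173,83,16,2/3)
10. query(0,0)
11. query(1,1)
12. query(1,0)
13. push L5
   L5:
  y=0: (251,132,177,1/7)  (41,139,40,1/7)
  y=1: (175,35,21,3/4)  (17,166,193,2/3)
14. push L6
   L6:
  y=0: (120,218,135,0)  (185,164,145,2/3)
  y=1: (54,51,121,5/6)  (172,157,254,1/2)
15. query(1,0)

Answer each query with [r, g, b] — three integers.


at x=1,y=0 over L1,L2:
L1 α=1/2: [45/2, 6, 103/2]
L2 α=2/3: [137/6, 82/3, 563/6]
= [23, 27, 94]

(1,1) stack=L1,L2; from [0,0,0]:
after L1 α=2/5: [8, 100, 22/5]
after L2 α=1/2: [36, 267/2, 857/10]
rounded: [36, 134, 86]

query (0,1) [L1,L2] — begin 0,0,0
+L1 (α=0) → [0, 0, 0]
+L2 (α=1/4) → [85/4, 131/4, 71/2]
→ [21, 33, 36]

at x=0,y=0 over L3,L4:
+L3 (α=2/5) → [32, 32/5, 58]
+L4 (α=1/4) → [311/4, 249/5, 299/4]
rounded: [78, 50, 75]

(1,1) stack=L3,L4; from [0,0,0]:
L3 α=6/7: [1374/7, 606/7, 312/7]
L4 α=2/3: [3796/21, 1768/21, 536/21]
→ [181, 84, 26]

(1,0) stack=L3,L4; from [0,0,0]:
after L3 α=3/5: [546/5, 492/5, 318/5]
after L4 α=0: [546/5, 492/5, 318/5]
= [109, 98, 64]

(1,0) stack=L3,L4,L5,L6; from [0,0,0]:
after L3 α=3/5: [546/5, 492/5, 318/5]
after L4 α=0: [546/5, 492/5, 318/5]
after L5 α=1/7: [3481/35, 521/5, 2108/35]
after L6 α=2/3: [5477/35, 2161/15, 4086/35]
→ [156, 144, 117]


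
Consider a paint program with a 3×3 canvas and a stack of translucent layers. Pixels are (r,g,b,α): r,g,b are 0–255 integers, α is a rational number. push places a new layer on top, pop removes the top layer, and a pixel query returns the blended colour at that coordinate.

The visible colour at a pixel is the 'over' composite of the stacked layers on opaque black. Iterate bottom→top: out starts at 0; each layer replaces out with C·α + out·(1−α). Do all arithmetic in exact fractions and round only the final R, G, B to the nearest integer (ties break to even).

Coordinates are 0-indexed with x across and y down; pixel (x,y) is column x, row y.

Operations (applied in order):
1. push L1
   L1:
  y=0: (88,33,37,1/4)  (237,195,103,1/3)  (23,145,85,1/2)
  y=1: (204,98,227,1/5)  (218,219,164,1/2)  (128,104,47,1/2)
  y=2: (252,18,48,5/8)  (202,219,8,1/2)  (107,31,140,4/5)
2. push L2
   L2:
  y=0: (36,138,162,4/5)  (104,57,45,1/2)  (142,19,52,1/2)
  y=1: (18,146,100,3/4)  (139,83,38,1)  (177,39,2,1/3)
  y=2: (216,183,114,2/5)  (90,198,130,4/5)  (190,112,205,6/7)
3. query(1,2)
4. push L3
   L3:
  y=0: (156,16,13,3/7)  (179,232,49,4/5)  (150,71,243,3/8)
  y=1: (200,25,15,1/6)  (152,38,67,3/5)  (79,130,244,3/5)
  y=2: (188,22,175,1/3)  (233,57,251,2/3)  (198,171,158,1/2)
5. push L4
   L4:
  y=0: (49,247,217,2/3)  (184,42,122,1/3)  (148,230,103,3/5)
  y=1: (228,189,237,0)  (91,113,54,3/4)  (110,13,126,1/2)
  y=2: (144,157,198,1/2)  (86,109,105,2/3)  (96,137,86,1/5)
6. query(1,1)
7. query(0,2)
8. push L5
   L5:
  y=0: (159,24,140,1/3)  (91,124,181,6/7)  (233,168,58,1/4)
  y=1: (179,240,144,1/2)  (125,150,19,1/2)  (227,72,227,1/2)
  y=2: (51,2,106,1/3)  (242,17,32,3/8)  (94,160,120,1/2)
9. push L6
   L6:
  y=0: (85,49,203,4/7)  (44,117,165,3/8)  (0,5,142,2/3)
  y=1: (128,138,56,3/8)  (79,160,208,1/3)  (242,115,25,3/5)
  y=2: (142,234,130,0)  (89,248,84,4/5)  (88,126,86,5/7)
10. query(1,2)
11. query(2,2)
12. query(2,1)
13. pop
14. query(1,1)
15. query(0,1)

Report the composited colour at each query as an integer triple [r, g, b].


query (1,2) [L1,L2] — begin 0,0,0
after L1 α=1/2: [101, 219/2, 4]
after L2 α=4/5: [461/5, 1803/10, 524/5]
→ [92, 180, 105]

at x=1,y=1 over L1,L2,L3,L4:
L1 α=1/2: [109, 219/2, 82]
L2 α=1: [139, 83, 38]
L3 α=3/5: [734/5, 56, 277/5]
L4 α=3/4: [2099/20, 395/4, 1087/20]
= [105, 99, 54]

(0,2) stack=L1,L2,L3,L4; from [0,0,0]:
L1 α=5/8: [315/2, 45/4, 30]
L2 α=2/5: [1809/10, 1599/20, 318/5]
L3 α=1/3: [2749/15, 1819/30, 1511/15]
L4 α=1/2: [4909/30, 6529/60, 4481/30]
→ [164, 109, 149]

query (1,2) [L1,L2,L3,L4,L5,L6] — begin 0,0,0
after L1 α=1/2: [101, 219/2, 4]
after L2 α=4/5: [461/5, 1803/10, 524/5]
after L3 α=2/3: [2791/15, 981/10, 3034/15]
after L4 α=2/3: [5371/45, 3161/30, 6184/45]
after L5 α=3/8: [11905/72, 3467/48, 881/9]
after L6 α=4/5: [37537/360, 51083/240, 781/9]
= [104, 213, 87]

(2,2) stack=L1,L2,L3,L4,L5,L6; from [0,0,0]:
+L1 (α=4/5) → [428/5, 124/5, 112]
+L2 (α=6/7) → [6128/35, 3484/35, 1342/7]
+L3 (α=1/2) → [6529/35, 9469/70, 1224/7]
+L4 (α=1/5) → [29476/175, 23733/175, 5498/35]
+L5 (α=1/2) → [22963/175, 51733/350, 4849/35]
+L6 (α=5/7) → [122926/1225, 161983/1225, 24748/245]
= [100, 132, 101]

at x=2,y=1 over L1,L2,L3,L4,L5,L6:
after L1 α=1/2: [64, 52, 47/2]
after L2 α=1/3: [305/3, 143/3, 49/3]
after L3 α=3/5: [1321/15, 1456/15, 2294/15]
after L4 α=1/2: [2971/30, 1651/30, 2092/15]
after L5 α=1/2: [9781/60, 3811/60, 5497/30]
after L6 α=3/5: [31561/150, 14161/150, 6622/75]
rounded: [210, 94, 88]

query (1,1) [L1,L2,L3,L4,L5] — begin 0,0,0
L1 α=1/2: [109, 219/2, 82]
L2 α=1: [139, 83, 38]
L3 α=3/5: [734/5, 56, 277/5]
L4 α=3/4: [2099/20, 395/4, 1087/20]
L5 α=1/2: [4599/40, 995/8, 1467/40]
→ [115, 124, 37]

at x=0,y=1 over L1,L2,L3,L4,L5:
+L1 (α=1/5) → [204/5, 98/5, 227/5]
+L2 (α=3/4) → [237/10, 572/5, 1727/20]
+L3 (α=1/6) → [637/12, 199/2, 1787/24]
+L4 (α=0) → [637/12, 199/2, 1787/24]
+L5 (α=1/2) → [2785/24, 679/4, 5243/48]
rounded: [116, 170, 109]


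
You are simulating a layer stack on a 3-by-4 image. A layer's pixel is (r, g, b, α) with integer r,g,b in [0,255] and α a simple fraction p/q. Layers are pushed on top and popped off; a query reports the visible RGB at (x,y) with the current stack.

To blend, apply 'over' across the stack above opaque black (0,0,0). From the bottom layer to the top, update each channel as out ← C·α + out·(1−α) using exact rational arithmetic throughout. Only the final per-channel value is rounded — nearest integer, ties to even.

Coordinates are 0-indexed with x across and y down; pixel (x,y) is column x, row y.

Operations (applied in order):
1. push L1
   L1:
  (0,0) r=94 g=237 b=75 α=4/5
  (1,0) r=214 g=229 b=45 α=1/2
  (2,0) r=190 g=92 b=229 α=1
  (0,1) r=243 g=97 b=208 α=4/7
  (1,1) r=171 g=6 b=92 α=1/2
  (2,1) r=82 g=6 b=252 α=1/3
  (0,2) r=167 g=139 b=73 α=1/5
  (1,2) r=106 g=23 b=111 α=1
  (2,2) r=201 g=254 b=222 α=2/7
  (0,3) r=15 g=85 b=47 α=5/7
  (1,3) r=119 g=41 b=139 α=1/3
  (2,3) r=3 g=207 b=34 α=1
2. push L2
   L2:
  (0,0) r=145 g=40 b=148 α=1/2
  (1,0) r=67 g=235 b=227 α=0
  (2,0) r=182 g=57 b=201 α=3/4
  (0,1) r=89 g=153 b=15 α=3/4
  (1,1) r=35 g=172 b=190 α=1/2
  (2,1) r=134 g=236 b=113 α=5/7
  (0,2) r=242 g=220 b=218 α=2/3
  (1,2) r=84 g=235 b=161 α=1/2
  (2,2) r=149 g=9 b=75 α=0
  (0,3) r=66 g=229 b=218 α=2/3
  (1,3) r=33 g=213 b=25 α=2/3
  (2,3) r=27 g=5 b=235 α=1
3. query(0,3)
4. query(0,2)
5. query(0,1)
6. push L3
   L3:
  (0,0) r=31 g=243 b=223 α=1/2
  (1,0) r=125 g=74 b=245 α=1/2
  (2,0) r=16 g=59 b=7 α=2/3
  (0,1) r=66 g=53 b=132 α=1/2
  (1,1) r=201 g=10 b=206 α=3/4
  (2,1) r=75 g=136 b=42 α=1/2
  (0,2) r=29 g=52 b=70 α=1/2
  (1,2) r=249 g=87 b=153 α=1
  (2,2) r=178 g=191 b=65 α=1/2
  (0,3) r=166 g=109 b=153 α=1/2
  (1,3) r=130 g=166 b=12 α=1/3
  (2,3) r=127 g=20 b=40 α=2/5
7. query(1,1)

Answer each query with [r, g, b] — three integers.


query (0,3) [L1,L2] — begin 0,0,0
after L1 α=5/7: [75/7, 425/7, 235/7]
after L2 α=2/3: [333/7, 3631/21, 3287/21]
→ [48, 173, 157]

query (0,2) [L1,L2] — begin 0,0,0
after L1 α=1/5: [167/5, 139/5, 73/5]
after L2 α=2/3: [2587/15, 2339/15, 751/5]
rounded: [172, 156, 150]

query (0,1) [L1,L2] — begin 0,0,0
after L1 α=4/7: [972/7, 388/7, 832/7]
after L2 α=3/4: [2841/28, 3601/28, 1147/28]
rounded: [101, 129, 41]

at x=1,y=1 over L1,L2,L3:
+L1 (α=1/2) → [171/2, 3, 46]
+L2 (α=1/2) → [241/4, 175/2, 118]
+L3 (α=3/4) → [2653/16, 235/8, 184]
= [166, 29, 184]


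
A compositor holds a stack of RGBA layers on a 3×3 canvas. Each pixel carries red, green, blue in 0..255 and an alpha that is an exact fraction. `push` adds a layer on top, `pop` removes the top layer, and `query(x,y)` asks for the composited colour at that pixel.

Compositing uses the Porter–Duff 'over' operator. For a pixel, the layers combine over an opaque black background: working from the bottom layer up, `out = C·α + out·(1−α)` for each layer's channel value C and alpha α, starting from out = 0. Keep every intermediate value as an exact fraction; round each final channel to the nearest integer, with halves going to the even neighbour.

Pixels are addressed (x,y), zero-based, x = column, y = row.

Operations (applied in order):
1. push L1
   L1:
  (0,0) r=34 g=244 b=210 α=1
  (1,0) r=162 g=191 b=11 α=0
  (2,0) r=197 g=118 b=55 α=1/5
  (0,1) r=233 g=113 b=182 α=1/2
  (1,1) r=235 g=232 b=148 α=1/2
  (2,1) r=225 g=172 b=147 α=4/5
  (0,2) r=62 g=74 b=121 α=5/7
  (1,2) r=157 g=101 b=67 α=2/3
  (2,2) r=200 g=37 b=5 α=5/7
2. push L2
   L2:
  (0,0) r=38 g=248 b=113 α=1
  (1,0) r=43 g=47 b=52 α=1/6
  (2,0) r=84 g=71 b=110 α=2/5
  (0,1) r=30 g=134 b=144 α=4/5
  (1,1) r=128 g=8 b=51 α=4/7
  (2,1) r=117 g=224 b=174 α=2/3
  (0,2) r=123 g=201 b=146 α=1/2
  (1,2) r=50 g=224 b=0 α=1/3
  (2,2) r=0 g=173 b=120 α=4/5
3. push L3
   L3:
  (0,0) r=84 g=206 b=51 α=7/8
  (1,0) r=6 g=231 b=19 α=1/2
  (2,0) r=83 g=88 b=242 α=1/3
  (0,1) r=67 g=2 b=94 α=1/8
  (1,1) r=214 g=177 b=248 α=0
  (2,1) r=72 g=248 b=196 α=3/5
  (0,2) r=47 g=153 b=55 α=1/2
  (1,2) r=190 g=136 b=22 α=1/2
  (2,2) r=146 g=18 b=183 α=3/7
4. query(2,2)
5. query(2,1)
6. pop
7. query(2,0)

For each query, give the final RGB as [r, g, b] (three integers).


at x=2,y=2 over L1,L2,L3:
L1 α=5/7: [1000/7, 185/7, 25/7]
L2 α=4/5: [200/7, 5029/35, 677/7]
L3 α=3/7: [3866/49, 22006/245, 6551/49]
= [79, 90, 134]

at x=2,y=1 over L1,L2,L3:
+L1 (α=4/5) → [180, 688/5, 588/5]
+L2 (α=2/3) → [138, 976/5, 776/5]
+L3 (α=3/5) → [492/5, 5672/25, 4492/25]
= [98, 227, 180]

(2,0) stack=L1,L2; from [0,0,0]:
+L1 (α=1/5) → [197/5, 118/5, 11]
+L2 (α=2/5) → [1431/25, 1064/25, 253/5]
→ [57, 43, 51]


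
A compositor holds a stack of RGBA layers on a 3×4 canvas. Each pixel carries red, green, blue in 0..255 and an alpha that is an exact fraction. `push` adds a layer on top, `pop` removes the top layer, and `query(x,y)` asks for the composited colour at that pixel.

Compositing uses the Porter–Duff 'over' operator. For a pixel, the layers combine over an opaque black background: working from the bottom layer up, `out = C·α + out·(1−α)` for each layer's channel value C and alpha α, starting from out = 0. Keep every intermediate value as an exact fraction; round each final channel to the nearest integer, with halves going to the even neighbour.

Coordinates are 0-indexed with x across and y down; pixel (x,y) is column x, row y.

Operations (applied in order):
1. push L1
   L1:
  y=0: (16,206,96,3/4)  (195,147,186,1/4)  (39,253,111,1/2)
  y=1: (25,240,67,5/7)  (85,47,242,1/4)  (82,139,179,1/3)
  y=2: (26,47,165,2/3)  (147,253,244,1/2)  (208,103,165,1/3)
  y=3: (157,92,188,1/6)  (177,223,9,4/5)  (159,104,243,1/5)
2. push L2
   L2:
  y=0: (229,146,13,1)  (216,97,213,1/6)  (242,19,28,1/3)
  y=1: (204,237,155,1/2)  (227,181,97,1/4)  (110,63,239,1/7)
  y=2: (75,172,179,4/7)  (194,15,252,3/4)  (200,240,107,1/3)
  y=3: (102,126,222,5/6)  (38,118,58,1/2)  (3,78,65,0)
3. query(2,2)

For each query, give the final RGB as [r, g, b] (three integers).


(2,2) stack=L1,L2; from [0,0,0]:
L1 α=1/3: [208/3, 103/3, 55]
L2 α=1/3: [1016/9, 926/9, 217/3]
= [113, 103, 72]


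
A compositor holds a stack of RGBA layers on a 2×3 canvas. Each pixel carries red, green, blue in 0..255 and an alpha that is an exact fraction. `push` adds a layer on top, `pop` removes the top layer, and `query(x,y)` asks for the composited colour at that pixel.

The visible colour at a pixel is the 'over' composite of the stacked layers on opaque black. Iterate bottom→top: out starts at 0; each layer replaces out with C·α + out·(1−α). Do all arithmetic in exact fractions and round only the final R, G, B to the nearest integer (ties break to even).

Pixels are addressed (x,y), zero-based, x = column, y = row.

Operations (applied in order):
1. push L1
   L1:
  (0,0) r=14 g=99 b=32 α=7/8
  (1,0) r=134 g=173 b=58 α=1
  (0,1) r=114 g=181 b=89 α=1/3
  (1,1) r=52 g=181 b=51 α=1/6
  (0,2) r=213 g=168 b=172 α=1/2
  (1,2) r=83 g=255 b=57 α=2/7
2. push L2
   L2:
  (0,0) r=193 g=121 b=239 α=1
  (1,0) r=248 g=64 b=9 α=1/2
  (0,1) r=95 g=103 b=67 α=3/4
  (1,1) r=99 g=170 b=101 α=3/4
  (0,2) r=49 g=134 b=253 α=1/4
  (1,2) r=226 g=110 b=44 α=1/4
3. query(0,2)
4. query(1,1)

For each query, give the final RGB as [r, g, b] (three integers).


at x=0,y=2 over L1,L2:
after L1 α=1/2: [213/2, 84, 86]
after L2 α=1/4: [737/8, 193/2, 511/4]
→ [92, 96, 128]

at x=1,y=1 over L1,L2:
after L1 α=1/6: [26/3, 181/6, 17/2]
after L2 α=3/4: [917/12, 3241/24, 623/8]
rounded: [76, 135, 78]


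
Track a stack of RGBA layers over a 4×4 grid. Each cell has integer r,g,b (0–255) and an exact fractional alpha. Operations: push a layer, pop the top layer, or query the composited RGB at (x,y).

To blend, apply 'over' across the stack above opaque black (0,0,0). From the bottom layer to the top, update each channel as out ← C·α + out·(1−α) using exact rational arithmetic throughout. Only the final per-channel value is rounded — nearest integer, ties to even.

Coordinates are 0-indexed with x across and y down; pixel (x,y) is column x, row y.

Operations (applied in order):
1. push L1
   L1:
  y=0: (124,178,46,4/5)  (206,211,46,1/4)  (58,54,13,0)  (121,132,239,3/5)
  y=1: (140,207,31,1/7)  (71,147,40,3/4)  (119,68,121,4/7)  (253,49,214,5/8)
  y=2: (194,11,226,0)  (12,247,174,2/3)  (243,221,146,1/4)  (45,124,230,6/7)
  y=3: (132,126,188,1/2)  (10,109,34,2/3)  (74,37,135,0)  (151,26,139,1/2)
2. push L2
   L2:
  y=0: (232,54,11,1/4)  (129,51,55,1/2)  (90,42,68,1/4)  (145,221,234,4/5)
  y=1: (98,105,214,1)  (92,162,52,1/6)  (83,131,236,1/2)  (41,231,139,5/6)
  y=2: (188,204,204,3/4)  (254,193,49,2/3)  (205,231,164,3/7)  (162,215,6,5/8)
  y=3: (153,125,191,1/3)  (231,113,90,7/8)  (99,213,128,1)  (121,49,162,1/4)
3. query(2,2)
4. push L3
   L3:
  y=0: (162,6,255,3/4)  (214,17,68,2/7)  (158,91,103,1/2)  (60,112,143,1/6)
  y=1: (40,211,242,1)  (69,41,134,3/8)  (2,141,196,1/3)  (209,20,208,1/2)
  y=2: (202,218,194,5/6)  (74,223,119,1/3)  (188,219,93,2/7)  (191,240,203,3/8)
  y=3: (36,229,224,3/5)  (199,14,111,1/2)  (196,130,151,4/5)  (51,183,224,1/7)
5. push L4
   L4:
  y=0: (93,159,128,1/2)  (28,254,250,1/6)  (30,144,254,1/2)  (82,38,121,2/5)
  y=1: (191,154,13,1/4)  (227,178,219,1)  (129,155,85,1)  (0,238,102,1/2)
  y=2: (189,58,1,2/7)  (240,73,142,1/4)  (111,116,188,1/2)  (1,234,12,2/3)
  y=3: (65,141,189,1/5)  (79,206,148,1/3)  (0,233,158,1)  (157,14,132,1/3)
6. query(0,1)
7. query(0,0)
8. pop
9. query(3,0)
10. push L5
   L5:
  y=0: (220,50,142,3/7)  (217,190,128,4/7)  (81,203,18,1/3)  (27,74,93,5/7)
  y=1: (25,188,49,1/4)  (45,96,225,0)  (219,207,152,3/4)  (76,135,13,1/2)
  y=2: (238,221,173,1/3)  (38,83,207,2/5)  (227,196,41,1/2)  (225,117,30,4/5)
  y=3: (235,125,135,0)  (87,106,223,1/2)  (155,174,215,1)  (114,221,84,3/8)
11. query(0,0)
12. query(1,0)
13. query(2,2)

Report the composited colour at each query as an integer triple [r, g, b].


(2,2) stack=L1,L2; from [0,0,0]:
+L1 (α=1/4) → [243/4, 221/4, 73/2]
+L2 (α=3/7) → [858/7, 914/7, 638/7]
= [123, 131, 91]

(0,1) stack=L1,L2,L3,L4; from [0,0,0]:
+L1 (α=1/7) → [20, 207/7, 31/7]
+L2 (α=1) → [98, 105, 214]
+L3 (α=1) → [40, 211, 242]
+L4 (α=1/4) → [311/4, 787/4, 739/4]
rounded: [78, 197, 185]

query (0,0) [L1,L2,L3,L4] — begin 0,0,0
after L1 α=4/5: [496/5, 712/5, 184/5]
after L2 α=1/4: [662/5, 1203/10, 607/20]
after L3 α=3/4: [773/5, 1383/40, 15907/80]
after L4 α=1/2: [619/5, 7743/80, 26147/160]
= [124, 97, 163]

query (3,0) [L1,L2,L3] — begin 0,0,0
after L1 α=3/5: [363/5, 396/5, 717/5]
after L2 α=4/5: [3263/25, 4816/25, 5397/25]
after L3 α=1/6: [3563/30, 896/5, 3056/15]
= [119, 179, 204]

query (0,0) [L1,L2,L3,L5] — begin 0,0,0
L1 α=4/5: [496/5, 712/5, 184/5]
L2 α=1/4: [662/5, 1203/10, 607/20]
L3 α=3/4: [773/5, 1383/40, 15907/80]
L5 α=3/7: [6392/35, 2883/70, 24427/140]
rounded: [183, 41, 174]

at x=1,y=0 over L1,L2,L3,L5:
+L1 (α=1/4) → [103/2, 211/4, 23/2]
+L2 (α=1/2) → [361/4, 415/8, 133/4]
+L3 (α=2/7) → [3517/28, 2347/56, 1209/28]
+L5 (α=4/7) → [34855/196, 49601/392, 17963/196]
rounded: [178, 127, 92]

(2,2) stack=L1,L2,L3,L5; from [0,0,0]:
after L1 α=1/4: [243/4, 221/4, 73/2]
after L2 α=3/7: [858/7, 914/7, 638/7]
after L3 α=2/7: [6922/49, 7636/49, 4492/49]
after L5 α=1/2: [18045/98, 8620/49, 6501/98]
rounded: [184, 176, 66]


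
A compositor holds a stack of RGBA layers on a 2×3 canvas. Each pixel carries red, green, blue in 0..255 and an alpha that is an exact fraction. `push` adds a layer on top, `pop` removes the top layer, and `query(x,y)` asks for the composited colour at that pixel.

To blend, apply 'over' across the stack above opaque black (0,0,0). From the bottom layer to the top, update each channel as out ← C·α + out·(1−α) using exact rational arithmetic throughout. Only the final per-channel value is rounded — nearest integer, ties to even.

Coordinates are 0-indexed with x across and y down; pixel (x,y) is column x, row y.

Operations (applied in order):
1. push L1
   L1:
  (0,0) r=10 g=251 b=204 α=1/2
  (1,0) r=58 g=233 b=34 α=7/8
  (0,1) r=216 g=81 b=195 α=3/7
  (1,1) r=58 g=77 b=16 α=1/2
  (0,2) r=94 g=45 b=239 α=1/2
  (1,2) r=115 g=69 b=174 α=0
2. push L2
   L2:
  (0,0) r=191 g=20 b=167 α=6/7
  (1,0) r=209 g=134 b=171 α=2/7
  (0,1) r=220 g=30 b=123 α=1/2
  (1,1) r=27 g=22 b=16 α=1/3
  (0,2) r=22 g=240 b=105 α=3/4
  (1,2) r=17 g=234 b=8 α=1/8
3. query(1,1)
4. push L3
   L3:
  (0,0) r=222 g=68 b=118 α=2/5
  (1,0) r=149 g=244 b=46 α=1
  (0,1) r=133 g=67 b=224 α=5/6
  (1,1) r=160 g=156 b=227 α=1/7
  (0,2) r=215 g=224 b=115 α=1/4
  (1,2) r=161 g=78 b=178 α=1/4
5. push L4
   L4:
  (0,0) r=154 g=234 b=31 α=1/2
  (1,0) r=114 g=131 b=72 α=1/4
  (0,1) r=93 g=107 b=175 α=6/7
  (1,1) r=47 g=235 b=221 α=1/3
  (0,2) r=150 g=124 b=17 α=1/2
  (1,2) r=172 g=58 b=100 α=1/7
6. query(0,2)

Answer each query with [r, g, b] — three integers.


at x=1,y=1 over L1,L2:
+L1 (α=1/2) → [29, 77/2, 8]
+L2 (α=1/3) → [85/3, 33, 32/3]
= [28, 33, 11]

(0,2) stack=L1,L2,L3,L4; from [0,0,0]:
L1 α=1/2: [47, 45/2, 239/2]
L2 α=3/4: [113/4, 1485/8, 869/8]
L3 α=1/4: [1199/16, 6247/32, 3527/32]
L4 α=1/2: [3599/32, 10215/64, 4071/64]
rounded: [112, 160, 64]


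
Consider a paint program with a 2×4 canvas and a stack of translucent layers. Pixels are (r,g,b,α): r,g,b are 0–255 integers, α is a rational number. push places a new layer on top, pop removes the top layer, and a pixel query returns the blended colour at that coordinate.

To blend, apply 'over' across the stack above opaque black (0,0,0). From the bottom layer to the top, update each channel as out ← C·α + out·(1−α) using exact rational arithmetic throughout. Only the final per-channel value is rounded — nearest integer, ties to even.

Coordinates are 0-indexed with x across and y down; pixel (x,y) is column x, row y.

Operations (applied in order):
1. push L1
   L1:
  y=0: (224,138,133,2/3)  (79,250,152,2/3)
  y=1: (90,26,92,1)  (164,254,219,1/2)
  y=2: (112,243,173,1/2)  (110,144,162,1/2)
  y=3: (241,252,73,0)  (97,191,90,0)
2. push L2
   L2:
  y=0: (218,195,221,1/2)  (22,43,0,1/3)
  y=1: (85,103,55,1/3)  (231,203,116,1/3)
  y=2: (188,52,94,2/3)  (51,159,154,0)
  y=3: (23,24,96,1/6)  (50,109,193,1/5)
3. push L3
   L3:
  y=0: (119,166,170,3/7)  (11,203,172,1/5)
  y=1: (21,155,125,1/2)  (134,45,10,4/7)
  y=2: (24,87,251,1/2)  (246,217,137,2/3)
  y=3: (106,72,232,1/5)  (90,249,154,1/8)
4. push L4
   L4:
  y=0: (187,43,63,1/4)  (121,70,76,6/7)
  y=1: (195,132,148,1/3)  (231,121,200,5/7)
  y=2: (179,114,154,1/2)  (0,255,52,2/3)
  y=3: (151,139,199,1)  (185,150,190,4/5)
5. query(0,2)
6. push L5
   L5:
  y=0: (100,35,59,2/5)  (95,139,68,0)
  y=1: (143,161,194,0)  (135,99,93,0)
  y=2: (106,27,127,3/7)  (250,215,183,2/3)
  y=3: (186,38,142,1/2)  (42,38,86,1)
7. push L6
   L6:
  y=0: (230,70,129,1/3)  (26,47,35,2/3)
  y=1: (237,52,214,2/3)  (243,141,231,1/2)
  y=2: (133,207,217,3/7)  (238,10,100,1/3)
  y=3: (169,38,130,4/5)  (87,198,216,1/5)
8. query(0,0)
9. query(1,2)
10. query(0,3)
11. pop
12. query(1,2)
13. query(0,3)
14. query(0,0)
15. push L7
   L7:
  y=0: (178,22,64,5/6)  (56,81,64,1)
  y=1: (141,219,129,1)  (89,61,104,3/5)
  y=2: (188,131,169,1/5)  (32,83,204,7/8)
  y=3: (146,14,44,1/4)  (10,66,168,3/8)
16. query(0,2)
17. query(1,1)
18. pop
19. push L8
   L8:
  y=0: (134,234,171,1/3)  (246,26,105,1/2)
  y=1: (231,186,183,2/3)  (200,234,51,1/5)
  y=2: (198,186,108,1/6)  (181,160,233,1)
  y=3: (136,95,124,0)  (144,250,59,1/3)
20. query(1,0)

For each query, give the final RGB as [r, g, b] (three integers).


(0,2) stack=L1,L2,L3,L4; from [0,0,0]:
+L1 (α=1/2) → [56, 243/2, 173/2]
+L2 (α=2/3) → [144, 451/6, 183/2]
+L3 (α=1/2) → [84, 973/12, 685/4]
+L4 (α=1/2) → [263/2, 2341/24, 1301/8]
rounded: [132, 98, 163]

at x=0,y=0 over L1,L2,L3,L4,L5,L6:
after L1 α=2/3: [448/3, 92, 266/3]
after L2 α=1/2: [551/3, 287/2, 929/6]
after L3 α=3/7: [3275/21, 1072/7, 484/3]
after L4 α=1/4: [1146/7, 3517/28, 547/4]
after L5 α=2/5: [4838/35, 12511/140, 2113/20]
after L6 α=1/3: [17726/105, 17411/210, 3403/30]
rounded: [169, 83, 113]

(1,2) stack=L1,L2,L3,L4,L5,L6; from [0,0,0]:
after L1 α=1/2: [55, 72, 81]
after L2 α=0: [55, 72, 81]
after L3 α=2/3: [547/3, 506/3, 355/3]
after L4 α=2/3: [547/9, 2036/9, 667/9]
after L5 α=2/3: [5047/27, 5906/27, 3961/27]
after L6 α=1/3: [16520/81, 12082/81, 10622/81]
= [204, 149, 131]

query (0,3) [L1,L2,L3,L4,L5,L6] — begin 0,0,0
after L1 α=0: [0, 0, 0]
after L2 α=1/6: [23/6, 4, 16]
after L3 α=1/5: [364/15, 88/5, 296/5]
after L4 α=1: [151, 139, 199]
after L5 α=1/2: [337/2, 177/2, 341/2]
after L6 α=4/5: [1689/10, 481/10, 1381/10]
= [169, 48, 138]

at x=1,y=2 over L1,L2,L3,L4,L5:
after L1 α=1/2: [55, 72, 81]
after L2 α=0: [55, 72, 81]
after L3 α=2/3: [547/3, 506/3, 355/3]
after L4 α=2/3: [547/9, 2036/9, 667/9]
after L5 α=2/3: [5047/27, 5906/27, 3961/27]
= [187, 219, 147]

(0,3) stack=L1,L2,L3,L4,L5; from [0,0,0]:
+L1 (α=0) → [0, 0, 0]
+L2 (α=1/6) → [23/6, 4, 16]
+L3 (α=1/5) → [364/15, 88/5, 296/5]
+L4 (α=1) → [151, 139, 199]
+L5 (α=1/2) → [337/2, 177/2, 341/2]
= [168, 88, 170]

(0,0) stack=L1,L2,L3,L4,L5; from [0,0,0]:
+L1 (α=2/3) → [448/3, 92, 266/3]
+L2 (α=1/2) → [551/3, 287/2, 929/6]
+L3 (α=3/7) → [3275/21, 1072/7, 484/3]
+L4 (α=1/4) → [1146/7, 3517/28, 547/4]
+L5 (α=2/5) → [4838/35, 12511/140, 2113/20]
= [138, 89, 106]

at x=0,y=2 over L1,L2,L3,L4,L5,L7:
+L1 (α=1/2) → [56, 243/2, 173/2]
+L2 (α=2/3) → [144, 451/6, 183/2]
+L3 (α=1/2) → [84, 973/12, 685/4]
+L4 (α=1/2) → [263/2, 2341/24, 1301/8]
+L5 (α=3/7) → [844/7, 2827/42, 2063/14]
+L7 (α=1/5) → [4692/35, 1681/21, 5309/35]
= [134, 80, 152]

(1,1) stack=L1,L2,L3,L4,L5,L7; from [0,0,0]:
L1 α=1/2: [82, 127, 219/2]
L2 α=1/3: [395/3, 457/3, 335/3]
L3 α=4/7: [133, 91, 375/7]
L4 α=5/7: [203, 787/7, 7750/49]
L5 α=0: [203, 787/7, 7750/49]
L7 α=3/5: [673/5, 571/7, 30788/245]
rounded: [135, 82, 126]

at x=1,y=0 over L1,L2,L3,L4,L5,L8:
after L1 α=2/3: [158/3, 500/3, 304/3]
after L2 α=1/3: [382/9, 1129/9, 608/9]
after L3 α=1/5: [1627/45, 6343/45, 796/9]
after L4 α=6/7: [34297/315, 25243/315, 700/9]
after L5 α=0: [34297/315, 25243/315, 700/9]
after L8 α=1/2: [111787/630, 33433/630, 1645/18]
rounded: [177, 53, 91]


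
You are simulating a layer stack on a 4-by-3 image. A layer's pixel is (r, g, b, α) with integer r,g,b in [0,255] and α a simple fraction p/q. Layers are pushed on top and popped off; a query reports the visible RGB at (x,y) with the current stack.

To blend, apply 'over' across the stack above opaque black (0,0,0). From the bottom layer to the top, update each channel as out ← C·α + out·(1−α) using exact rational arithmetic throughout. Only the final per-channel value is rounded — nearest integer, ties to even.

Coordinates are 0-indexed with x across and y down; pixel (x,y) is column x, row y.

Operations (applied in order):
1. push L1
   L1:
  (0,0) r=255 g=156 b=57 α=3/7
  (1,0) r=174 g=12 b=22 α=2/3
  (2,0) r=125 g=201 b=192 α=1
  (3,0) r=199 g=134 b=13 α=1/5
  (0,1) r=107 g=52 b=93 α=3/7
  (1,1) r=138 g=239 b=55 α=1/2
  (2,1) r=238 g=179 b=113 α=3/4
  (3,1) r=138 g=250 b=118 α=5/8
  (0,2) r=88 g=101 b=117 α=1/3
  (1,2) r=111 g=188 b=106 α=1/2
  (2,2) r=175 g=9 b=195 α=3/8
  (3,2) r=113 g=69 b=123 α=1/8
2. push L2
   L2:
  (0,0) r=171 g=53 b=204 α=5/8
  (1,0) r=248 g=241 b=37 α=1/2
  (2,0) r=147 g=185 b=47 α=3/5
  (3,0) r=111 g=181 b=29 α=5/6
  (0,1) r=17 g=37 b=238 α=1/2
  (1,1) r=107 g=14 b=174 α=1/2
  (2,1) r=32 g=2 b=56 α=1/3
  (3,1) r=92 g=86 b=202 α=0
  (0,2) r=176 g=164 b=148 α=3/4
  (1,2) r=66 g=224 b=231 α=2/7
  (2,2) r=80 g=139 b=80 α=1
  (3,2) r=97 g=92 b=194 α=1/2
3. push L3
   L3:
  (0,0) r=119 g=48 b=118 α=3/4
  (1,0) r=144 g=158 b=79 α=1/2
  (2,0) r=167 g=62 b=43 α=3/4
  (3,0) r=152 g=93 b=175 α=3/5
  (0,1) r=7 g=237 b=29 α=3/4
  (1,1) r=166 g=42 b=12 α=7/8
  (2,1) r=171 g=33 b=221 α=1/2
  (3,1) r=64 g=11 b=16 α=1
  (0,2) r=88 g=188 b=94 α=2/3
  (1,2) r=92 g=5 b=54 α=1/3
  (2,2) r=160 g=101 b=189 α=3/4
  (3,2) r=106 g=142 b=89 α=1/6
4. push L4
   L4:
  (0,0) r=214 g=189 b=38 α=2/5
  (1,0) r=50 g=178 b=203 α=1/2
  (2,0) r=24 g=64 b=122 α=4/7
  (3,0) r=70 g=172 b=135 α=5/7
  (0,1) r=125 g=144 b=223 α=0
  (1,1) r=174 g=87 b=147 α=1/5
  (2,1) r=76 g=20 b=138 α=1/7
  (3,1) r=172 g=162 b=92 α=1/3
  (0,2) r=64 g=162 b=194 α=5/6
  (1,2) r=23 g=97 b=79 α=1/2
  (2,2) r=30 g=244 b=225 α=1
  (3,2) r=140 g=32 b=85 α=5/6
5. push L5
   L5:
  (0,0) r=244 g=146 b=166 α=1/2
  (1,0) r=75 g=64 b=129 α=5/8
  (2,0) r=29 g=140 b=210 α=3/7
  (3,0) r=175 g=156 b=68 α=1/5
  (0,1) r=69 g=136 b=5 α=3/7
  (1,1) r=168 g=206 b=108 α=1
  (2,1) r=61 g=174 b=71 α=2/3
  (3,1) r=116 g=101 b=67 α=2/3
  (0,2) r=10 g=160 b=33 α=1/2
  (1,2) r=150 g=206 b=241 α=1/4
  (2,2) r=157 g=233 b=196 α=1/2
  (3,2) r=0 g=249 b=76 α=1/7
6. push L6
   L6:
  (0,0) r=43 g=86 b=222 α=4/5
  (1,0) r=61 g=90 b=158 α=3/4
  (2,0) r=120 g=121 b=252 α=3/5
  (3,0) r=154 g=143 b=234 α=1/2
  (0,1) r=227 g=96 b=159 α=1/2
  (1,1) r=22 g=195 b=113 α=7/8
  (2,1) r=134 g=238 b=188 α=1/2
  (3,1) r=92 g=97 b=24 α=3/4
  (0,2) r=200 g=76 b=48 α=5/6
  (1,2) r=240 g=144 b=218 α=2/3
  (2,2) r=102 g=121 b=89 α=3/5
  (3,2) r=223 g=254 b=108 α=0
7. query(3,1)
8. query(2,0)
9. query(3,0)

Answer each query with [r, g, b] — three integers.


at x=3,y=1 over L1,L2,L3,L4,L5,L6:
L1 α=5/8: [345/4, 625/4, 295/4]
L2 α=0: [345/4, 625/4, 295/4]
L3 α=1: [64, 11, 16]
L4 α=1/3: [100, 184/3, 124/3]
L5 α=2/3: [332/3, 790/9, 526/9]
L6 α=3/4: [290/3, 3409/36, 587/18]
→ [97, 95, 33]

(2,0) stack=L1,L2,L3,L4,L5,L6; from [0,0,0]:
after L1 α=1: [125, 201, 192]
after L2 α=3/5: [691/5, 957/5, 105]
after L3 α=3/4: [799/5, 1887/20, 117/2]
after L4 α=4/7: [411/5, 10781/140, 1327/14]
after L5 α=3/7: [297/5, 25481/245, 7064/49]
after L6 α=3/5: [2394/25, 139897/1225, 51172/245]
→ [96, 114, 209]

query (3,0) [L1,L2,L3,L4,L5,L6] — begin 0,0,0
after L1 α=1/5: [199/5, 134/5, 13/5]
after L2 α=5/6: [1487/15, 1553/10, 123/5]
after L3 α=3/5: [9814/75, 2948/25, 2871/25]
after L4 α=5/7: [6554/75, 27396/175, 3231/25]
after L5 α=1/5: [39341/375, 136884/875, 14624/125]
after L6 α=1/2: [97091/750, 262009/1750, 21937/125]
rounded: [129, 150, 175]
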